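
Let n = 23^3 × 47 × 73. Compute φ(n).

38545056

φ(41744977) = 41744977 · (1 − 1/23) · (1 − 1/47) · (1 − 1/73)
       = 41744977 · 72864/78913 = 38545056.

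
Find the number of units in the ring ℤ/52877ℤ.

43560

52877 = 11^2 × 19 × 23.
φ(11^2) = 11^2 − 11^1 = 121 − 11 = 110.
φ(19) = 19 − 1 = 18.
φ(23) = 23 − 1 = 22.
Since φ is multiplicative, φ(52877) = 110 · 18 · 22 = 43560.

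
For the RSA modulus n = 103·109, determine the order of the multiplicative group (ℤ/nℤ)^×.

φ(103) = 103 − 1 = 102.
φ(109) = 109 − 1 = 108.
Multiply: 102 · 108 = 11016.

11016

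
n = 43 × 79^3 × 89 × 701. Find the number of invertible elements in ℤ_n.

1259443785600

φ(43) = 43 − 1 = 42.
φ(79^3) = 79^3 − 79^2 = 493039 − 6241 = 486798.
φ(89) = 89 − 1 = 88.
φ(701) = 701 − 1 = 700.
φ(1322689037353) = 42 × 486798 × 88 × 700 = 1259443785600.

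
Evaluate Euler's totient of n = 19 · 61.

1080

φ(19) = 19 − 1 = 18.
φ(61) = 61 − 1 = 60.
Multiply: 18 · 60 = 1080.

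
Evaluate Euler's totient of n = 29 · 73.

2016

φ(29) = 29 − 1 = 28.
φ(73) = 73 − 1 = 72.
φ(2117) = 28 × 72 = 2016.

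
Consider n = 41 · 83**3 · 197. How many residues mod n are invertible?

4428800320

φ(41) = 41 − 1 = 40.
φ(83^3) = 83^2·(83−1) = 6889·82 = 564898.
φ(197) = 197 − 1 = 196.
φ(4618323599) = 40 × 564898 × 196 = 4428800320.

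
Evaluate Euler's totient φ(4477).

Prime factorization: 4477 = 11^2 * 37.
φ(4477) = 4477 · (1 − 1/11) · (1 − 1/37)
       = 4477 · 360/407 = 3960.

3960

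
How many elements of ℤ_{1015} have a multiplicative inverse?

672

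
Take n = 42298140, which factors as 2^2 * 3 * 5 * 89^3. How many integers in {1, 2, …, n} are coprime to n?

11152768

φ(2^2) = 2^1·(2−1) = 2·1 = 2.
φ(3) = 3 − 1 = 2.
φ(5) = 5 − 1 = 4.
φ(89^3) = 89^3 − 89^2 = 704969 − 7921 = 697048.
Multiply: 2 · 2 · 4 · 697048 = 11152768.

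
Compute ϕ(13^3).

2028

φ(13^3) = 13^2·(13−1) = 169·12 = 2028.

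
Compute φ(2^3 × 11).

40

φ(2^3) = 2^3 − 2^2 = 8 − 4 = 4.
φ(11) = 11 − 1 = 10.
φ(88) = 4 × 10 = 40.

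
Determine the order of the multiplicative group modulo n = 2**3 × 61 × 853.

204480

φ(2^3) = 2^3 − 2^2 = 8 − 4 = 4.
φ(61) = 61 − 1 = 60.
φ(853) = 853 − 1 = 852.
Multiply: 4 · 60 · 852 = 204480.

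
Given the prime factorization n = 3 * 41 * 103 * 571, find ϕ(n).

4651200

φ(7233999) = 7233999 · (1 − 1/3) · (1 − 1/41) · (1 − 1/103) · (1 − 1/571)
       = 7233999 · 4651200/7233999 = 4651200.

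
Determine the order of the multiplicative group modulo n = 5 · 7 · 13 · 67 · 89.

φ(5) = 5 − 1 = 4.
φ(7) = 7 − 1 = 6.
φ(13) = 13 − 1 = 12.
φ(67) = 67 − 1 = 66.
φ(89) = 89 − 1 = 88.
φ(2713165) = 4 × 6 × 12 × 66 × 88 = 1672704.

1672704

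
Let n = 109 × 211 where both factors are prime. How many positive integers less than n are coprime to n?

φ(109) = 109 − 1 = 108.
φ(211) = 211 − 1 = 210.
φ(22999) = 108 × 210 = 22680.

22680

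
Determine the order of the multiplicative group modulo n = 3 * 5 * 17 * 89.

φ(3) = 3 − 1 = 2.
φ(5) = 5 − 1 = 4.
φ(17) = 17 − 1 = 16.
φ(89) = 89 − 1 = 88.
Since φ is multiplicative, φ(22695) = 2 · 4 · 16 · 88 = 11264.

11264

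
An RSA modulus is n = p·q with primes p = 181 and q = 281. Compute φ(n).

50400

For distinct primes, φ(pq) = (p−1)(q−1) = 180 × 280 = 50400.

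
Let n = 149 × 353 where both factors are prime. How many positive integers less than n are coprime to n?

52096

φ(149) = 149 − 1 = 148.
φ(353) = 353 − 1 = 352.
φ(52597) = 148 × 352 = 52096.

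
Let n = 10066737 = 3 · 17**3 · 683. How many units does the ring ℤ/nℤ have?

φ(3) = 3 − 1 = 2.
φ(17^3) = 17^3 − 17^2 = 4913 − 289 = 4624.
φ(683) = 683 − 1 = 682.
Since φ is multiplicative, φ(10066737) = 2 · 4624 · 682 = 6307136.

6307136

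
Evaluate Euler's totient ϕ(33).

33 = 3 · 11.
φ(33) = 33 · (1 − 1/3) · (1 − 1/11)
       = 33 · 20/33 = 20.

20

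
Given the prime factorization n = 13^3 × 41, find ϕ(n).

81120

φ(90077) = 90077 · (1 − 1/13) · (1 − 1/41)
       = 90077 · 480/533 = 81120.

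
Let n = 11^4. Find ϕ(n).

13310

φ(14641) = 14641 · (1 − 1/11)
       = 14641 · 10/11 = 13310.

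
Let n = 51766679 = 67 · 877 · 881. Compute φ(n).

50878080

φ(51766679) = 51766679 · (1 − 1/67) · (1 − 1/877) · (1 − 1/881)
       = 51766679 · 50878080/51766679 = 50878080.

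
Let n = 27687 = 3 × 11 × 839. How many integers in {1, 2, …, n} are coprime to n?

16760

φ(3) = 3 − 1 = 2.
φ(11) = 11 − 1 = 10.
φ(839) = 839 − 1 = 838.
φ(27687) = 2 × 10 × 838 = 16760.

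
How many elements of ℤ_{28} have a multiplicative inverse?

Prime factorization: 28 = 2^2 · 7.
φ(28) = 28 · (1 − 1/2) · (1 − 1/7)
       = 28 · 6/14 = 12.

12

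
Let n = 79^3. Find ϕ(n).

486798

φ(493039) = 493039 · (1 − 1/79)
       = 493039 · 78/79 = 486798.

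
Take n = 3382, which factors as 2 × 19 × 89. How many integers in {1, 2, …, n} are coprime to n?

φ(3382) = 3382 · (1 − 1/2) · (1 − 1/19) · (1 − 1/89)
       = 3382 · 1584/3382 = 1584.

1584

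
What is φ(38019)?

Factor 38019: 38019 = 3 * 19 * 23 * 29.
φ(3) = 3 − 1 = 2.
φ(19) = 19 − 1 = 18.
φ(23) = 23 − 1 = 22.
φ(29) = 29 − 1 = 28.
Multiply: 2 · 18 · 22 · 28 = 22176.

22176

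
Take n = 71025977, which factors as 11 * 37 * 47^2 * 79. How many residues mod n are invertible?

60708960

φ(71025977) = 71025977 · (1 − 1/11) · (1 − 1/37) · (1 − 1/47) · (1 − 1/79)
       = 71025977 · 1291680/1511191 = 60708960.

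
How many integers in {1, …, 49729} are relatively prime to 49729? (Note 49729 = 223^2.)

φ(49729) = 49729 · (1 − 1/223)
       = 49729 · 222/223 = 49506.

49506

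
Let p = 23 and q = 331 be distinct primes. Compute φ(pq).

φ(23) = 23 − 1 = 22.
φ(331) = 331 − 1 = 330.
Multiply: 22 · 330 = 7260.

7260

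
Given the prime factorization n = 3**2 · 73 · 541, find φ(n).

233280

φ(355437) = 355437 · (1 − 1/3) · (1 − 1/73) · (1 − 1/541)
       = 355437 · 77760/118479 = 233280.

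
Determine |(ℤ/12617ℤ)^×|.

First factor: 12617 = 11 × 31 × 37.
φ(11) = 11 − 1 = 10.
φ(31) = 31 − 1 = 30.
φ(37) = 37 − 1 = 36.
φ(12617) = 10 × 30 × 36 = 10800.

10800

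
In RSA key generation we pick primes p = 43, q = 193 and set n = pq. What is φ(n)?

φ(43) = 43 − 1 = 42.
φ(193) = 193 − 1 = 192.
Multiply: 42 · 192 = 8064.

8064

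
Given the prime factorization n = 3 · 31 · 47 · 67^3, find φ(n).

φ(3) = 3 − 1 = 2.
φ(31) = 31 − 1 = 30.
φ(47) = 47 − 1 = 46.
φ(67^3) = 67^3 − 67^2 = 300763 − 4489 = 296274.
φ(1314635073) = 2 × 30 × 46 × 296274 = 817716240.

817716240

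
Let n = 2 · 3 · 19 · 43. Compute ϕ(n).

φ(2) = 2 − 1 = 1.
φ(3) = 3 − 1 = 2.
φ(19) = 19 − 1 = 18.
φ(43) = 43 − 1 = 42.
φ(4902) = 1 × 2 × 18 × 42 = 1512.

1512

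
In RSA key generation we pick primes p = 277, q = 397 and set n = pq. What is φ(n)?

109296

φ(n) = (p − 1)(q − 1) = (277−1)(397−1) = 276·396 = 109296.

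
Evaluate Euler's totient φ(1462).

1462 = 2 · 17 · 43.
φ(1462) = 1462 · (1 − 1/2) · (1 − 1/17) · (1 − 1/43)
       = 1462 · 672/1462 = 672.

672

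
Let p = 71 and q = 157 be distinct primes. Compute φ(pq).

For distinct primes, φ(pq) = (p−1)(q−1) = 70 × 156 = 10920.

10920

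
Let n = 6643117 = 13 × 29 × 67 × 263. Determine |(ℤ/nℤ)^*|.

φ(13) = 13 − 1 = 12.
φ(29) = 29 − 1 = 28.
φ(67) = 67 − 1 = 66.
φ(263) = 263 − 1 = 262.
φ(6643117) = 12 × 28 × 66 × 262 = 5810112.

5810112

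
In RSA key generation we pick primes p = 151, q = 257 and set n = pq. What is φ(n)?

38400

φ(n) = (p − 1)(q − 1) = (151−1)(257−1) = 150·256 = 38400.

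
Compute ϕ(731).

672

731 = 17 · 43.
φ(17) = 17 − 1 = 16.
φ(43) = 43 − 1 = 42.
Multiply: 16 · 42 = 672.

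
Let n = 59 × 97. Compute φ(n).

φ(59) = 59 − 1 = 58.
φ(97) = 97 − 1 = 96.
φ(5723) = 58 × 96 = 5568.

5568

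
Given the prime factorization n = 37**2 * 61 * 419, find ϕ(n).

33406560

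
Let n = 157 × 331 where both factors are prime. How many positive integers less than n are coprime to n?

51480

φ(157) = 157 − 1 = 156.
φ(331) = 331 − 1 = 330.
φ(51967) = 156 × 330 = 51480.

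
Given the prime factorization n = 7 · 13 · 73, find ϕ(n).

5184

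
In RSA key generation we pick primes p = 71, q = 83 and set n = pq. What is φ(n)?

φ(5893) = 5893 · (1 − 1/71) · (1 − 1/83)
       = 5893 · 5740/5893 = 5740.

5740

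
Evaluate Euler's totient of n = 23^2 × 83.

41492

φ(43907) = 43907 · (1 − 1/23) · (1 − 1/83)
       = 43907 · 1804/1909 = 41492.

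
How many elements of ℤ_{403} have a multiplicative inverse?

360

Prime factorization: 403 = 13 * 31.
φ(13) = 13 − 1 = 12.
φ(31) = 31 − 1 = 30.
φ(403) = 12 × 30 = 360.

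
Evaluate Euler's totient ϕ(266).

Prime factorization: 266 = 2 · 7 · 19.
φ(2) = 2 − 1 = 1.
φ(7) = 7 − 1 = 6.
φ(19) = 19 − 1 = 18.
φ(266) = 1 × 6 × 18 = 108.

108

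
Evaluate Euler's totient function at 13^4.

26364

φ(13^4) = 13^3·(13−1) = 2197·12 = 26364.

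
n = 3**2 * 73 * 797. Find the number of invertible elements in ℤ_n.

343872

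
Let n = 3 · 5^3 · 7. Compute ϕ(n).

1200

φ(3) = 3 − 1 = 2.
φ(5^3) = 5^2·(5−1) = 25·4 = 100.
φ(7) = 7 − 1 = 6.
φ(2625) = 2 × 100 × 6 = 1200.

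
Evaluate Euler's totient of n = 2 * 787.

φ(1574) = 1574 · (1 − 1/2) · (1 − 1/787)
       = 1574 · 786/1574 = 786.

786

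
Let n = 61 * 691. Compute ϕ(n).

41400

φ(61) = 61 − 1 = 60.
φ(691) = 691 − 1 = 690.
Since φ is multiplicative, φ(42151) = 60 · 690 = 41400.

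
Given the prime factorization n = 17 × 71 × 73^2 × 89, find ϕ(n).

518031360

φ(572457167) = 572457167 · (1 − 1/17) · (1 − 1/71) · (1 − 1/73) · (1 − 1/89)
       = 572457167 · 7096320/7841879 = 518031360.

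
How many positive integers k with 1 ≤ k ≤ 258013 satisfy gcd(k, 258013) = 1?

201600

First factor: 258013 = 7 × 29 × 31 × 41.
φ(7) = 7 − 1 = 6.
φ(29) = 29 − 1 = 28.
φ(31) = 31 − 1 = 30.
φ(41) = 41 − 1 = 40.
Multiply: 6 · 28 · 30 · 40 = 201600.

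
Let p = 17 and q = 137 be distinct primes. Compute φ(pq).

2176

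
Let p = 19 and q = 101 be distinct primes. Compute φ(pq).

1800

φ(pq) = (p−1)(q−1) = 18 · 100 = 1800.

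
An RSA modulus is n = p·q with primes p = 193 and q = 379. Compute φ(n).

72576

For distinct primes, φ(pq) = (p−1)(q−1) = 192 × 378 = 72576.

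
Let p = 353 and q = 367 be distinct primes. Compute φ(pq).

For distinct primes, φ(pq) = (p−1)(q−1) = 352 × 366 = 128832.

128832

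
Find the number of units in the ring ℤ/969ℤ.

969 = 3 · 17 · 19.
φ(969) = 969 · (1 − 1/3) · (1 − 1/17) · (1 − 1/19)
       = 969 · 576/969 = 576.

576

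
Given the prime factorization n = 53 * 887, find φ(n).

φ(47011) = 47011 · (1 − 1/53) · (1 − 1/887)
       = 47011 · 46072/47011 = 46072.

46072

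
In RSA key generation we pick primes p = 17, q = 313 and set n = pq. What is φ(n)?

φ(17) = 17 − 1 = 16.
φ(313) = 313 − 1 = 312.
Multiply: 16 · 312 = 4992.

4992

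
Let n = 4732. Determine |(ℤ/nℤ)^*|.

1872

First factor: 4732 = 2^2 × 7 × 13^2.
φ(4732) = 4732 · (1 − 1/2) · (1 − 1/7) · (1 − 1/13)
       = 4732 · 72/182 = 1872.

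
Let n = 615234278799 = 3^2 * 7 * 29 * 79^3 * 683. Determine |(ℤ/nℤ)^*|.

334652205888

φ(615234278799) = 615234278799 · (1 − 1/3) · (1 − 1/7) · (1 − 1/29) · (1 − 1/79) · (1 − 1/683)
       = 615234278799 · 17873856/32859813 = 334652205888.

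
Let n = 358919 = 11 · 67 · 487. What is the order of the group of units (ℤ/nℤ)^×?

320760

φ(11) = 11 − 1 = 10.
φ(67) = 67 − 1 = 66.
φ(487) = 487 − 1 = 486.
Since φ is multiplicative, φ(358919) = 10 · 66 · 486 = 320760.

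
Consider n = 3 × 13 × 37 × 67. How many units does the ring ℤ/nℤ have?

57024

φ(3) = 3 − 1 = 2.
φ(13) = 13 − 1 = 12.
φ(37) = 37 − 1 = 36.
φ(67) = 67 − 1 = 66.
φ(96681) = 2 × 12 × 36 × 66 = 57024.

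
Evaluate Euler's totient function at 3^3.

18

φ(27) = 27 · (1 − 1/3)
       = 27 · 2/3 = 18.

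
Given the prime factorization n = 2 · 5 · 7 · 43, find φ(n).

φ(3010) = 3010 · (1 − 1/2) · (1 − 1/5) · (1 − 1/7) · (1 − 1/43)
       = 3010 · 1008/3010 = 1008.

1008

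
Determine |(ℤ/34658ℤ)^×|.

15120

Prime factorization: 34658 = 2 * 13 * 31 * 43.
φ(34658) = 34658 · (1 − 1/2) · (1 − 1/13) · (1 − 1/31) · (1 − 1/43)
       = 34658 · 15120/34658 = 15120.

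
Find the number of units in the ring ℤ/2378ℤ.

Factor 2378: 2378 = 2 · 29 · 41.
φ(2) = 2 − 1 = 1.
φ(29) = 29 − 1 = 28.
φ(41) = 41 − 1 = 40.
φ(2378) = 1 × 28 × 40 = 1120.

1120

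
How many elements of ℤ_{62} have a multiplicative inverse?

30

First factor: 62 = 2 · 31.
φ(2) = 2 − 1 = 1.
φ(31) = 31 − 1 = 30.
φ(62) = 1 × 30 = 30.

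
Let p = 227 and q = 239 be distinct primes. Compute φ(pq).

For distinct primes, φ(pq) = (p−1)(q−1) = 226 × 238 = 53788.

53788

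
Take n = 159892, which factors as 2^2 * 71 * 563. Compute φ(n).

φ(2^2) = 2^1·(2−1) = 2·1 = 2.
φ(71) = 71 − 1 = 70.
φ(563) = 563 − 1 = 562.
Since φ is multiplicative, φ(159892) = 2 · 70 · 562 = 78680.

78680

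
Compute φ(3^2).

6

φ(9) = 9 · (1 − 1/3)
       = 9 · 2/3 = 6.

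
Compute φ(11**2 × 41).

4400

φ(4961) = 4961 · (1 − 1/11) · (1 − 1/41)
       = 4961 · 400/451 = 4400.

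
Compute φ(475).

Prime factorization: 475 = 5^2 · 19.
φ(475) = 475 · (1 − 1/5) · (1 − 1/19)
       = 475 · 72/95 = 360.

360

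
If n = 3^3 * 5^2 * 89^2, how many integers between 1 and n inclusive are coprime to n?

2819520

φ(3^3) = 3^3 − 3^2 = 27 − 9 = 18.
φ(5^2) = 5^1·(5−1) = 5·4 = 20.
φ(89^2) = 89^2 − 89^1 = 7921 − 89 = 7832.
φ(5346675) = 18 × 20 × 7832 = 2819520.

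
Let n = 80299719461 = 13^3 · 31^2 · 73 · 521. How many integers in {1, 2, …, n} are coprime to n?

φ(13^3) = 13^2·(13−1) = 169·12 = 2028.
φ(31^2) = 31^2 − 31^1 = 961 − 31 = 930.
φ(73) = 73 − 1 = 72.
φ(521) = 521 − 1 = 520.
Since φ is multiplicative, φ(80299719461) = 2028 · 930 · 72 · 520 = 70613337600.

70613337600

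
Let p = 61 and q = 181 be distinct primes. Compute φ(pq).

For distinct primes, φ(pq) = (p−1)(q−1) = 60 × 180 = 10800.

10800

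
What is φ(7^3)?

294

φ(343) = 343 · (1 − 1/7)
       = 343 · 6/7 = 294.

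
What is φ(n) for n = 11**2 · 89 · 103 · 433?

426539520

φ(480286631) = 480286631 · (1 − 1/11) · (1 − 1/89) · (1 − 1/103) · (1 − 1/433)
       = 480286631 · 38776320/43662421 = 426539520.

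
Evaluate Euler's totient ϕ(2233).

Factor 2233: 2233 = 7 · 11 · 29.
φ(7) = 7 − 1 = 6.
φ(11) = 11 − 1 = 10.
φ(29) = 29 − 1 = 28.
Multiply: 6 · 10 · 28 = 1680.

1680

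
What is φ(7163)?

6048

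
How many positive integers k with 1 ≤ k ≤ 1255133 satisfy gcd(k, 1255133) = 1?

1255133 = 11^3 * 23 * 41.
φ(1255133) = 1255133 · (1 − 1/11) · (1 − 1/23) · (1 − 1/41)
       = 1255133 · 8800/10373 = 1064800.

1064800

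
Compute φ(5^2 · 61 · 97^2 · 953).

10638028800

φ(5^2) = 5^1·(5−1) = 5·4 = 20.
φ(61) = 61 − 1 = 60.
φ(97^2) = 97^1·(97−1) = 97·96 = 9312.
φ(953) = 953 − 1 = 952.
φ(13674334925) = 20 × 60 × 9312 × 952 = 10638028800.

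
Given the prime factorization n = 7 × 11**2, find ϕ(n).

φ(7) = 7 − 1 = 6.
φ(11^2) = 11^1·(11−1) = 11·10 = 110.
Multiply: 6 · 110 = 660.

660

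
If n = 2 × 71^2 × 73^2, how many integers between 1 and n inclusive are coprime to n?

26122320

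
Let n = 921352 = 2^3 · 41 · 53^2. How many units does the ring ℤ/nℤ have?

440960

φ(921352) = 921352 · (1 − 1/2) · (1 − 1/41) · (1 − 1/53)
       = 921352 · 2080/4346 = 440960.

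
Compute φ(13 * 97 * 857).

986112

φ(1080677) = 1080677 · (1 − 1/13) · (1 − 1/97) · (1 − 1/857)
       = 1080677 · 986112/1080677 = 986112.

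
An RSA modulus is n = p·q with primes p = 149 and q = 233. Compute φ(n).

φ(n) = (p − 1)(q − 1) = (149−1)(233−1) = 148·232 = 34336.

34336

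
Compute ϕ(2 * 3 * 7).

12

φ(2) = 2 − 1 = 1.
φ(3) = 3 − 1 = 2.
φ(7) = 7 − 1 = 6.
φ(42) = 1 × 2 × 6 = 12.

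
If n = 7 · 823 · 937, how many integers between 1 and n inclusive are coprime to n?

4616352

φ(5398057) = 5398057 · (1 − 1/7) · (1 − 1/823) · (1 − 1/937)
       = 5398057 · 4616352/5398057 = 4616352.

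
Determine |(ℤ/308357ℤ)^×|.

246960

Prime factorization: 308357 = 7^3 * 29 * 31.
φ(308357) = 308357 · (1 − 1/7) · (1 − 1/29) · (1 − 1/31)
       = 308357 · 5040/6293 = 246960.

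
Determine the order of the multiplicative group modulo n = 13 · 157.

φ(2041) = 2041 · (1 − 1/13) · (1 − 1/157)
       = 2041 · 1872/2041 = 1872.

1872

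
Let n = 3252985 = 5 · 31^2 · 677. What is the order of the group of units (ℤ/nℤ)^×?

2514720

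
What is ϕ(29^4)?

φ(707281) = 707281 · (1 − 1/29)
       = 707281 · 28/29 = 682892.

682892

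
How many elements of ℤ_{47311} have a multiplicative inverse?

47311 = 11**2 · 17 · 23.
φ(11^2) = 11^1·(11−1) = 11·10 = 110.
φ(17) = 17 − 1 = 16.
φ(23) = 23 − 1 = 22.
Since φ is multiplicative, φ(47311) = 110 · 16 · 22 = 38720.

38720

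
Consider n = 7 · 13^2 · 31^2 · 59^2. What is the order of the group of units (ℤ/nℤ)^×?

2978782560

φ(7) = 7 − 1 = 6.
φ(13^2) = 13^1·(13−1) = 13·12 = 156.
φ(31^2) = 31^1·(31−1) = 31·30 = 930.
φ(59^2) = 59^2 − 59^1 = 3481 − 59 = 3422.
Since φ is multiplicative, φ(3957420103) = 6 · 156 · 930 · 3422 = 2978782560.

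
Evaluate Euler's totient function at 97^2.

φ(9409) = 9409 · (1 − 1/97)
       = 9409 · 96/97 = 9312.

9312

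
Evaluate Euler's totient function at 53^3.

φ(148877) = 148877 · (1 − 1/53)
       = 148877 · 52/53 = 146068.

146068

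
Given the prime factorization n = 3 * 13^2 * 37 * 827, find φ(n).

φ(3) = 3 − 1 = 2.
φ(13^2) = 13^1·(13−1) = 13·12 = 156.
φ(37) = 37 − 1 = 36.
φ(827) = 827 − 1 = 826.
Multiply: 2 · 156 · 36 · 826 = 9277632.

9277632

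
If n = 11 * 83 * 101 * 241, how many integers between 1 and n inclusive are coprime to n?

19680000

φ(11) = 11 − 1 = 10.
φ(83) = 83 − 1 = 82.
φ(101) = 101 − 1 = 100.
φ(241) = 241 − 1 = 240.
Since φ is multiplicative, φ(22223333) = 10 · 82 · 100 · 240 = 19680000.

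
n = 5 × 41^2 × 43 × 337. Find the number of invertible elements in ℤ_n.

92574720

φ(121796855) = 121796855 · (1 − 1/5) · (1 − 1/41) · (1 − 1/43) · (1 − 1/337)
       = 121796855 · 2257920/2970655 = 92574720.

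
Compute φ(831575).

Prime factorization: 831575 = 5^2 * 29 * 31 * 37.
φ(5^2) = 5^2 − 5^1 = 25 − 5 = 20.
φ(29) = 29 − 1 = 28.
φ(31) = 31 − 1 = 30.
φ(37) = 37 − 1 = 36.
φ(831575) = 20 × 28 × 30 × 36 = 604800.

604800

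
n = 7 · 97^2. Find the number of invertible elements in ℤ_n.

55872

φ(7) = 7 − 1 = 6.
φ(97^2) = 97^2 − 97^1 = 9409 − 97 = 9312.
φ(65863) = 6 × 9312 = 55872.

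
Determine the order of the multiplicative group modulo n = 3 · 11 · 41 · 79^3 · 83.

31933948800

φ(55367786661) = 55367786661 · (1 − 1/3) · (1 − 1/11) · (1 − 1/41) · (1 − 1/79) · (1 − 1/83)
       = 55367786661 · 5116800/8871621 = 31933948800.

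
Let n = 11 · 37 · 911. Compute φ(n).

327600

φ(11) = 11 − 1 = 10.
φ(37) = 37 − 1 = 36.
φ(911) = 911 − 1 = 910.
Multiply: 10 · 36 · 910 = 327600.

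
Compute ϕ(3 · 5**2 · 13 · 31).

φ(3) = 3 − 1 = 2.
φ(5^2) = 5^1·(5−1) = 5·4 = 20.
φ(13) = 13 − 1 = 12.
φ(31) = 31 − 1 = 30.
Multiply: 2 · 20 · 12 · 30 = 14400.

14400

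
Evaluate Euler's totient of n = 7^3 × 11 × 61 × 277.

φ(7^3) = 7^3 − 7^2 = 343 − 49 = 294.
φ(11) = 11 − 1 = 10.
φ(61) = 61 − 1 = 60.
φ(277) = 277 − 1 = 276.
Since φ is multiplicative, φ(63752381) = 294 · 10 · 60 · 276 = 48686400.

48686400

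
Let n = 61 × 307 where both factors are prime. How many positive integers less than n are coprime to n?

φ(pq) = (p−1)(q−1) = 60 · 306 = 18360.

18360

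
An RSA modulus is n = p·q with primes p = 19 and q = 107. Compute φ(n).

φ(pq) = (p−1)(q−1) = 18 · 106 = 1908.

1908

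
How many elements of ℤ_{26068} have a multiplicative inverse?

10584

26068 = 2^2 · 7^3 · 19.
φ(2^2) = 2^1·(2−1) = 2·1 = 2.
φ(7^3) = 7^3 − 7^2 = 343 − 49 = 294.
φ(19) = 19 − 1 = 18.
Since φ is multiplicative, φ(26068) = 2 · 294 · 18 = 10584.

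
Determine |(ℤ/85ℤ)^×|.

64

85 = 5 · 17.
φ(5) = 5 − 1 = 4.
φ(17) = 17 − 1 = 16.
Since φ is multiplicative, φ(85) = 4 · 16 = 64.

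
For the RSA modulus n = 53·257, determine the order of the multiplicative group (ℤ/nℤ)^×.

13312

φ(13621) = 13621 · (1 − 1/53) · (1 − 1/257)
       = 13621 · 13312/13621 = 13312.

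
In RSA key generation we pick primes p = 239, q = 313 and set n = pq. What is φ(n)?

74256

For distinct primes, φ(pq) = (p−1)(q−1) = 238 × 312 = 74256.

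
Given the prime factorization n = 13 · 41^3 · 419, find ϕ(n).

337275840

φ(13) = 13 − 1 = 12.
φ(41^3) = 41^2·(41−1) = 1681·40 = 67240.
φ(419) = 419 − 1 = 418.
Since φ is multiplicative, φ(375412687) = 12 · 67240 · 418 = 337275840.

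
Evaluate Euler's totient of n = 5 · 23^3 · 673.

31282944

φ(5) = 5 − 1 = 4.
φ(23^3) = 23^2·(23−1) = 529·22 = 11638.
φ(673) = 673 − 1 = 672.
Multiply: 4 · 11638 · 672 = 31282944.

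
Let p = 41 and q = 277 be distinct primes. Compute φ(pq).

φ(41) = 41 − 1 = 40.
φ(277) = 277 − 1 = 276.
φ(11357) = 40 × 276 = 11040.

11040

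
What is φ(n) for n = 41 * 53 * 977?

φ(2123021) = 2123021 · (1 − 1/41) · (1 − 1/53) · (1 − 1/977)
       = 2123021 · 2030080/2123021 = 2030080.

2030080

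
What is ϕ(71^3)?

352870

φ(357911) = 357911 · (1 − 1/71)
       = 357911 · 70/71 = 352870.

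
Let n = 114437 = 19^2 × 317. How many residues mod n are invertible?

108072

φ(19^2) = 19^1·(19−1) = 19·18 = 342.
φ(317) = 317 − 1 = 316.
Multiply: 342 · 316 = 108072.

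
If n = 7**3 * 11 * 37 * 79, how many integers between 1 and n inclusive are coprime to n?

8255520

φ(7^3) = 7^3 − 7^2 = 343 − 49 = 294.
φ(11) = 11 − 1 = 10.
φ(37) = 37 − 1 = 36.
φ(79) = 79 − 1 = 78.
Since φ is multiplicative, φ(11028479) = 294 · 10 · 36 · 78 = 8255520.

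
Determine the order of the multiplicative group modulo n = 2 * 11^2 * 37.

φ(8954) = 8954 · (1 − 1/2) · (1 − 1/11) · (1 − 1/37)
       = 8954 · 360/814 = 3960.

3960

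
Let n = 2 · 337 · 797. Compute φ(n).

267456

φ(2) = 2 − 1 = 1.
φ(337) = 337 − 1 = 336.
φ(797) = 797 − 1 = 796.
φ(537178) = 1 × 336 × 796 = 267456.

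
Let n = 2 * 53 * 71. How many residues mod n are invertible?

φ(7526) = 7526 · (1 − 1/2) · (1 − 1/53) · (1 − 1/71)
       = 7526 · 3640/7526 = 3640.

3640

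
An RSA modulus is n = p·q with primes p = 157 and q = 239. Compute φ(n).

37128

φ(n) = (p − 1)(q − 1) = (157−1)(239−1) = 156·238 = 37128.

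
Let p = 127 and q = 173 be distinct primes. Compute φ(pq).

φ(127) = 127 − 1 = 126.
φ(173) = 173 − 1 = 172.
φ(21971) = 126 × 172 = 21672.

21672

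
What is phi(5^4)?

500

φ(5^4) = 5^4 − 5^3 = 625 − 125 = 500.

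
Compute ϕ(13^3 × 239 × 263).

φ(138096829) = 138096829 · (1 − 1/13) · (1 − 1/239) · (1 − 1/263)
       = 138096829 · 748272/817141 = 126457968.

126457968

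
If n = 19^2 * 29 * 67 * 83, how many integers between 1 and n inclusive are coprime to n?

φ(19^2) = 19^1·(19−1) = 19·18 = 342.
φ(29) = 29 − 1 = 28.
φ(67) = 67 − 1 = 66.
φ(83) = 83 − 1 = 82.
Since φ is multiplicative, φ(58218109) = 342 · 28 · 66 · 82 = 51825312.

51825312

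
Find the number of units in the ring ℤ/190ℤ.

190 = 2 · 5 · 19.
φ(2) = 2 − 1 = 1.
φ(5) = 5 − 1 = 4.
φ(19) = 19 − 1 = 18.
Since φ is multiplicative, φ(190) = 1 · 4 · 18 = 72.

72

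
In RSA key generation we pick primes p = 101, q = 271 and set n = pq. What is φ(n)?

27000

φ(27371) = 27371 · (1 − 1/101) · (1 − 1/271)
       = 27371 · 27000/27371 = 27000.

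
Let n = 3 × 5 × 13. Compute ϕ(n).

96

φ(195) = 195 · (1 − 1/3) · (1 − 1/5) · (1 − 1/13)
       = 195 · 96/195 = 96.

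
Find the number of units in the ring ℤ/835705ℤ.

Prime factorization: 835705 = 5 × 13^2 × 23 × 43.
φ(835705) = 835705 · (1 − 1/5) · (1 − 1/13) · (1 − 1/23) · (1 − 1/43)
       = 835705 · 44352/64285 = 576576.

576576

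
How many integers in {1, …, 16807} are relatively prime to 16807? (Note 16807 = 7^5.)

φ(16807) = 16807 · (1 − 1/7)
       = 16807 · 6/7 = 14406.

14406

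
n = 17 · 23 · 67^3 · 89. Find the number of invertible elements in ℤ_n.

φ(17) = 17 − 1 = 16.
φ(23) = 23 − 1 = 22.
φ(67^3) = 67^3 − 67^2 = 300763 − 4489 = 296274.
φ(89) = 89 − 1 = 88.
Since φ is multiplicative, φ(10466251637) = 16 · 22 · 296274 · 88 = 9177383424.

9177383424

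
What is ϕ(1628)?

1628 = 2^2 × 11 × 37.
φ(2^2) = 2^1·(2−1) = 2·1 = 2.
φ(11) = 11 − 1 = 10.
φ(37) = 37 − 1 = 36.
Since φ is multiplicative, φ(1628) = 2 · 10 · 36 = 720.

720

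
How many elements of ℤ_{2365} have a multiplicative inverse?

1680

2365 = 5 * 11 * 43.
φ(5) = 5 − 1 = 4.
φ(11) = 11 − 1 = 10.
φ(43) = 43 − 1 = 42.
Since φ is multiplicative, φ(2365) = 4 · 10 · 42 = 1680.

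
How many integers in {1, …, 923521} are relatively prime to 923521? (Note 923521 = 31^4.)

893730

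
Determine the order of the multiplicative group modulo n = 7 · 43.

252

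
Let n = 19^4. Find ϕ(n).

123462

φ(130321) = 130321 · (1 − 1/19)
       = 130321 · 18/19 = 123462.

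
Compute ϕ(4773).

3024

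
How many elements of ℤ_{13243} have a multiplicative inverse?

11520

First factor: 13243 = 17 · 19 · 41.
φ(17) = 17 − 1 = 16.
φ(19) = 19 − 1 = 18.
φ(41) = 41 − 1 = 40.
φ(13243) = 16 × 18 × 40 = 11520.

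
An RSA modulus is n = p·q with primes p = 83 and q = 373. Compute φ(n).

φ(30959) = 30959 · (1 − 1/83) · (1 − 1/373)
       = 30959 · 30504/30959 = 30504.

30504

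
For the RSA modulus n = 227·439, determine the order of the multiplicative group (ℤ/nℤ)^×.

98988

φ(pq) = (p−1)(q−1) = 226 · 438 = 98988.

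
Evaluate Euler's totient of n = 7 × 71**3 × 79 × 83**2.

1123964346960

φ(1363503830087) = 1363503830087 · (1 − 1/7) · (1 − 1/71) · (1 − 1/79) · (1 − 1/83)
       = 1363503830087 · 2686320/3258829 = 1123964346960.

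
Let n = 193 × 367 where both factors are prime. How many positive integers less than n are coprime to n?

φ(pq) = (p−1)(q−1) = 192 · 366 = 70272.

70272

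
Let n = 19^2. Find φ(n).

342

φ(19^2) = 19^1·(19−1) = 19·18 = 342.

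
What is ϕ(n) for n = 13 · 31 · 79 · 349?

φ(11111113) = 11111113 · (1 − 1/13) · (1 − 1/31) · (1 − 1/79) · (1 − 1/349)
       = 11111113 · 9771840/11111113 = 9771840.

9771840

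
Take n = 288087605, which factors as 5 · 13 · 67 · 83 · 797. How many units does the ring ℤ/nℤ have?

206781696

φ(288087605) = 288087605 · (1 − 1/5) · (1 − 1/13) · (1 − 1/67) · (1 − 1/83) · (1 − 1/797)
       = 288087605 · 206781696/288087605 = 206781696.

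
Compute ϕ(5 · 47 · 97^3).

φ(5) = 5 − 1 = 4.
φ(47) = 47 − 1 = 46.
φ(97^3) = 97^3 − 97^2 = 912673 − 9409 = 903264.
Multiply: 4 · 46 · 903264 = 166200576.

166200576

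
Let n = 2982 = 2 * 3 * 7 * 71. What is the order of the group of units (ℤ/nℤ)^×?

840

φ(2) = 2 − 1 = 1.
φ(3) = 3 − 1 = 2.
φ(7) = 7 − 1 = 6.
φ(71) = 71 − 1 = 70.
Since φ is multiplicative, φ(2982) = 1 · 2 · 6 · 70 = 840.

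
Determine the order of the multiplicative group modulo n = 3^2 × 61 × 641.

φ(351909) = 351909 · (1 − 1/3) · (1 − 1/61) · (1 − 1/641)
       = 351909 · 76800/117303 = 230400.

230400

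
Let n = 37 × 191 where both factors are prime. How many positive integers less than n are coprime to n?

φ(37) = 37 − 1 = 36.
φ(191) = 191 − 1 = 190.
Multiply: 36 · 190 = 6840.

6840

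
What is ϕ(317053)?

Prime factorization: 317053 = 11 * 19 * 37 * 41.
φ(317053) = 317053 · (1 − 1/11) · (1 − 1/19) · (1 − 1/37) · (1 − 1/41)
       = 317053 · 259200/317053 = 259200.

259200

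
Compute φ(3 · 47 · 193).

φ(3) = 3 − 1 = 2.
φ(47) = 47 − 1 = 46.
φ(193) = 193 − 1 = 192.
φ(27213) = 2 × 46 × 192 = 17664.

17664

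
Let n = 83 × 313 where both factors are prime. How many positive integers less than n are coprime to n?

25584

φ(25979) = 25979 · (1 − 1/83) · (1 − 1/313)
       = 25979 · 25584/25979 = 25584.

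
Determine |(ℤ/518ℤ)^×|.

Prime factorization: 518 = 2 * 7 * 37.
φ(2) = 2 − 1 = 1.
φ(7) = 7 − 1 = 6.
φ(37) = 37 − 1 = 36.
Since φ is multiplicative, φ(518) = 1 · 6 · 36 = 216.

216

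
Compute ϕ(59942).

First factor: 59942 = 2 · 17 · 41 · 43.
φ(59942) = 59942 · (1 − 1/2) · (1 − 1/17) · (1 − 1/41) · (1 − 1/43)
       = 59942 · 26880/59942 = 26880.

26880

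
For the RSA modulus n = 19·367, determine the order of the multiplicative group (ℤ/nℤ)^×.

φ(6973) = 6973 · (1 − 1/19) · (1 − 1/367)
       = 6973 · 6588/6973 = 6588.

6588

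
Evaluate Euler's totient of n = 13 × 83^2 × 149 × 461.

φ(6151580773) = 6151580773 · (1 − 1/13) · (1 − 1/83) · (1 − 1/149) · (1 − 1/461)
       = 6151580773 · 66990720/74115431 = 5560229760.

5560229760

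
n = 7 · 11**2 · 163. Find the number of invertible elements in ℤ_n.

106920

φ(138061) = 138061 · (1 − 1/7) · (1 − 1/11) · (1 − 1/163)
       = 138061 · 9720/12551 = 106920.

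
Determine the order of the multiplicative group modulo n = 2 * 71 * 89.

6160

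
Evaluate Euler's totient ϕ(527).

480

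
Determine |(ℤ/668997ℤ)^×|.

First factor: 668997 = 3**2 · 7**2 · 37 · 41.
φ(3^2) = 3^2 − 3^1 = 9 − 3 = 6.
φ(7^2) = 7^1·(7−1) = 7·6 = 42.
φ(37) = 37 − 1 = 36.
φ(41) = 41 − 1 = 40.
Since φ is multiplicative, φ(668997) = 6 · 42 · 36 · 40 = 362880.

362880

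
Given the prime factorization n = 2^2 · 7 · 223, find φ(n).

φ(2^2) = 2^1·(2−1) = 2·1 = 2.
φ(7) = 7 − 1 = 6.
φ(223) = 223 − 1 = 222.
φ(6244) = 2 × 6 × 222 = 2664.

2664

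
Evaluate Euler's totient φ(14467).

12672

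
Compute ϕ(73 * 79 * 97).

φ(73) = 73 − 1 = 72.
φ(79) = 79 − 1 = 78.
φ(97) = 97 − 1 = 96.
Since φ is multiplicative, φ(559399) = 72 · 78 · 96 = 539136.

539136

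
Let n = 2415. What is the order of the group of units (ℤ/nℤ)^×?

2415 = 3 · 5 · 7 · 23.
φ(2415) = 2415 · (1 − 1/3) · (1 − 1/5) · (1 − 1/7) · (1 − 1/23)
       = 2415 · 1056/2415 = 1056.

1056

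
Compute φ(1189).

1120

First factor: 1189 = 29 · 41.
φ(1189) = 1189 · (1 − 1/29) · (1 − 1/41)
       = 1189 · 1120/1189 = 1120.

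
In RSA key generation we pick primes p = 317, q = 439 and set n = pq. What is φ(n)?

138408

φ(n) = (p − 1)(q − 1) = (317−1)(439−1) = 316·438 = 138408.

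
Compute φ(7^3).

φ(343) = 343 · (1 − 1/7)
       = 343 · 6/7 = 294.

294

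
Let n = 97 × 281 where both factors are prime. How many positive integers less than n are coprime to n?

26880

φ(27257) = 27257 · (1 − 1/97) · (1 − 1/281)
       = 27257 · 26880/27257 = 26880.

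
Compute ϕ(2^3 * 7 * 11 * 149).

35520

φ(2^3) = 2^3 − 2^2 = 8 − 4 = 4.
φ(7) = 7 − 1 = 6.
φ(11) = 11 − 1 = 10.
φ(149) = 149 − 1 = 148.
Since φ is multiplicative, φ(91784) = 4 · 6 · 10 · 148 = 35520.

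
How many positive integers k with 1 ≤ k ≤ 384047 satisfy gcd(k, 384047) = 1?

322560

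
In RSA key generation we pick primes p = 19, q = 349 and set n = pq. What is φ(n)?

φ(19) = 19 − 1 = 18.
φ(349) = 349 − 1 = 348.
Multiply: 18 · 348 = 6264.

6264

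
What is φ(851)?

792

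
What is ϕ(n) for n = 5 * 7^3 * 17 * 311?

5832960

φ(9067205) = 9067205 · (1 − 1/5) · (1 − 1/7) · (1 − 1/17) · (1 − 1/311)
       = 9067205 · 119040/185045 = 5832960.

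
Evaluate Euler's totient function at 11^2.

φ(121) = 121 · (1 − 1/11)
       = 121 · 10/11 = 110.

110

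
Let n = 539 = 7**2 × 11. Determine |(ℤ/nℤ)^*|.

420

φ(539) = 539 · (1 − 1/7) · (1 − 1/11)
       = 539 · 60/77 = 420.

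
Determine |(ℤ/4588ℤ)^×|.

2160

First factor: 4588 = 2^2 * 31 * 37.
φ(4588) = 4588 · (1 − 1/2) · (1 − 1/31) · (1 − 1/37)
       = 4588 · 1080/2294 = 2160.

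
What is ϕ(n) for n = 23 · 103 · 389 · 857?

745295232

φ(23) = 23 − 1 = 22.
φ(103) = 103 − 1 = 102.
φ(389) = 389 − 1 = 388.
φ(857) = 857 − 1 = 856.
φ(789760637) = 22 × 102 × 388 × 856 = 745295232.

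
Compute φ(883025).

561600

Factor 883025: 883025 = 5^2 × 11 × 13^2 × 19.
φ(883025) = 883025 · (1 − 1/5) · (1 − 1/11) · (1 − 1/13) · (1 − 1/19)
       = 883025 · 8640/13585 = 561600.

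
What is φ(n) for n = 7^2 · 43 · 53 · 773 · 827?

58492377216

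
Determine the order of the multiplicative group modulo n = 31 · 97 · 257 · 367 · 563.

151652597760

φ(31) = 31 − 1 = 30.
φ(97) = 97 − 1 = 96.
φ(257) = 257 − 1 = 256.
φ(367) = 367 − 1 = 366.
φ(563) = 563 − 1 = 562.
φ(159676502179) = 30 × 96 × 256 × 366 × 562 = 151652597760.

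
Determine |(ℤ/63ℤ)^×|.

36

Prime factorization: 63 = 3^2 · 7.
φ(3^2) = 3^2 − 3^1 = 9 − 3 = 6.
φ(7) = 7 − 1 = 6.
Multiply: 6 · 6 = 36.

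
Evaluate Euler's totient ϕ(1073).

1008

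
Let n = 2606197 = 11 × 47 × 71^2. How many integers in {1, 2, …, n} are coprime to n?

φ(11) = 11 − 1 = 10.
φ(47) = 47 − 1 = 46.
φ(71^2) = 71^2 − 71^1 = 5041 − 71 = 4970.
φ(2606197) = 10 × 46 × 4970 = 2286200.

2286200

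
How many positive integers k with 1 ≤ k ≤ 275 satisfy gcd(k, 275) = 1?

200

First factor: 275 = 5^2 · 11.
φ(5^2) = 5^2 − 5^1 = 25 − 5 = 20.
φ(11) = 11 − 1 = 10.
Multiply: 20 · 10 = 200.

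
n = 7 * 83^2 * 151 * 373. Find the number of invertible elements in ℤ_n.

2278648800

φ(7) = 7 − 1 = 6.
φ(83^2) = 83^1·(83−1) = 83·82 = 6806.
φ(151) = 151 − 1 = 150.
φ(373) = 373 − 1 = 372.
φ(2716064029) = 6 × 6806 × 150 × 372 = 2278648800.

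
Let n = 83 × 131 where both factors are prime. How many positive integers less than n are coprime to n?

φ(n) = (p − 1)(q − 1) = (83−1)(131−1) = 82·130 = 10660.

10660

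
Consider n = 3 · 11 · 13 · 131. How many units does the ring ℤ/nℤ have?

31200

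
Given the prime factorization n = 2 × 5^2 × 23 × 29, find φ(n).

12320

φ(2) = 2 − 1 = 1.
φ(5^2) = 5^2 − 5^1 = 25 − 5 = 20.
φ(23) = 23 − 1 = 22.
φ(29) = 29 − 1 = 28.
Multiply: 1 · 20 · 22 · 28 = 12320.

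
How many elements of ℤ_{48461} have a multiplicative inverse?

38808

First factor: 48461 = 7**2 × 23 × 43.
φ(7^2) = 7^2 − 7^1 = 49 − 7 = 42.
φ(23) = 23 − 1 = 22.
φ(43) = 43 − 1 = 42.
Multiply: 42 · 22 · 42 = 38808.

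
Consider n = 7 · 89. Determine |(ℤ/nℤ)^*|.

528

φ(623) = 623 · (1 − 1/7) · (1 − 1/89)
       = 623 · 528/623 = 528.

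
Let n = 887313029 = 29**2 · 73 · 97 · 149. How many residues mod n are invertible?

φ(887313029) = 887313029 · (1 − 1/29) · (1 − 1/73) · (1 − 1/97) · (1 − 1/149)
       = 887313029 · 28643328/30597001 = 830656512.

830656512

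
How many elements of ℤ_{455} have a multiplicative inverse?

288

Factor 455: 455 = 5 * 7 * 13.
φ(455) = 455 · (1 − 1/5) · (1 − 1/7) · (1 − 1/13)
       = 455 · 288/455 = 288.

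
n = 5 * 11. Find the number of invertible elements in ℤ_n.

φ(5) = 5 − 1 = 4.
φ(11) = 11 − 1 = 10.
φ(55) = 4 × 10 = 40.

40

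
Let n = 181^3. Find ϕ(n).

5896980

φ(5929741) = 5929741 · (1 − 1/181)
       = 5929741 · 180/181 = 5896980.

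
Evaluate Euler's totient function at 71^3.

φ(71^3) = 71^2·(71−1) = 5041·70 = 352870.

352870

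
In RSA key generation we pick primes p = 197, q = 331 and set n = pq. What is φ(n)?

64680

φ(n) = (p − 1)(q − 1) = (197−1)(331−1) = 196·330 = 64680.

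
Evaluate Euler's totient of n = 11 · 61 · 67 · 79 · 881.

2718144000

φ(11) = 11 − 1 = 10.
φ(61) = 61 − 1 = 60.
φ(67) = 67 − 1 = 66.
φ(79) = 79 − 1 = 78.
φ(881) = 881 − 1 = 880.
Since φ is multiplicative, φ(3128962243) = 10 · 60 · 66 · 78 · 880 = 2718144000.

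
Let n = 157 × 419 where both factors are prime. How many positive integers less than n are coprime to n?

φ(n) = (p − 1)(q − 1) = (157−1)(419−1) = 156·418 = 65208.

65208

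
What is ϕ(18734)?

Factor 18734: 18734 = 2 * 17 * 19 * 29.
φ(18734) = 18734 · (1 − 1/2) · (1 − 1/17) · (1 − 1/19) · (1 − 1/29)
       = 18734 · 8064/18734 = 8064.

8064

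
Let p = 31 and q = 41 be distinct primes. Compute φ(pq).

1200

φ(pq) = (p−1)(q−1) = 30 · 40 = 1200.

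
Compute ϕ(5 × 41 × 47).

7360

φ(9635) = 9635 · (1 − 1/5) · (1 − 1/41) · (1 − 1/47)
       = 9635 · 7360/9635 = 7360.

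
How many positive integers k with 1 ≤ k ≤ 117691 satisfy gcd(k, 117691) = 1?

Prime factorization: 117691 = 7 · 17 · 23 · 43.
φ(117691) = 117691 · (1 − 1/7) · (1 − 1/17) · (1 − 1/23) · (1 − 1/43)
       = 117691 · 88704/117691 = 88704.

88704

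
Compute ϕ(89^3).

φ(704969) = 704969 · (1 − 1/89)
       = 704969 · 88/89 = 697048.

697048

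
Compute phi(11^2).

110

φ(11^2) = 11^2 − 11^1 = 121 − 11 = 110.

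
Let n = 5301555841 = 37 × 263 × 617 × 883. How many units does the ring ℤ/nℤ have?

5124518784

φ(5301555841) = 5301555841 · (1 − 1/37) · (1 − 1/263) · (1 − 1/617) · (1 − 1/883)
       = 5301555841 · 5124518784/5301555841 = 5124518784.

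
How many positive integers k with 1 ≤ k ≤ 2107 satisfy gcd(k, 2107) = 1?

1764

First factor: 2107 = 7**2 · 43.
φ(7^2) = 7^1·(7−1) = 7·6 = 42.
φ(43) = 43 − 1 = 42.
φ(2107) = 42 × 42 = 1764.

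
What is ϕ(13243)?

11520

Factor 13243: 13243 = 17 · 19 · 41.
φ(17) = 17 − 1 = 16.
φ(19) = 19 − 1 = 18.
φ(41) = 41 − 1 = 40.
Since φ is multiplicative, φ(13243) = 16 · 18 · 40 = 11520.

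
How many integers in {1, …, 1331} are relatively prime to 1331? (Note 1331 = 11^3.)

φ(1331) = 1331 · (1 − 1/11)
       = 1331 · 10/11 = 1210.

1210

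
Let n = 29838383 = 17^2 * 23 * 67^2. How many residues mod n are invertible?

φ(17^2) = 17^1·(17−1) = 17·16 = 272.
φ(23) = 23 − 1 = 22.
φ(67^2) = 67^1·(67−1) = 67·66 = 4422.
Multiply: 272 · 22 · 4422 = 26461248.

26461248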